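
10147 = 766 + 9381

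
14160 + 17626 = 31786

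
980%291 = 107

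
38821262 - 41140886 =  - 2319624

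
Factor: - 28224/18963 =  - 64/43= - 2^6*43^ ( - 1)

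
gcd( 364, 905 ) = 1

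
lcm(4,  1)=4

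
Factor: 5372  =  2^2*17^1*79^1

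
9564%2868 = 960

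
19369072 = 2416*8017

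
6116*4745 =29020420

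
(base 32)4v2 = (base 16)13e2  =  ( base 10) 5090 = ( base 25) 83f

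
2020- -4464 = 6484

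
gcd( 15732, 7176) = 276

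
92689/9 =10298 + 7/9 = 10298.78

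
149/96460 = 149/96460 = 0.00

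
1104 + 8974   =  10078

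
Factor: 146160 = 2^4*3^2 * 5^1*7^1*29^1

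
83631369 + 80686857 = 164318226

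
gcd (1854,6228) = 18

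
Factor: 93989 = 7^1*29^1* 463^1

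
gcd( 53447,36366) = 551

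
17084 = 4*4271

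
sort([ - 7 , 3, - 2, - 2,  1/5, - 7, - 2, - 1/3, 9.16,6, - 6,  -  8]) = [ - 8, - 7,-7, - 6 ,  -  2, - 2  ,-2, - 1/3,  1/5,3,6,9.16 ]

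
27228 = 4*6807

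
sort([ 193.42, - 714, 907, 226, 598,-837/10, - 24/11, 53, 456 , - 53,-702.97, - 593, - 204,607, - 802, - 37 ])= [ - 802, - 714, - 702.97, - 593 , - 204, - 837/10, - 53, - 37, - 24/11, 53,193.42, 226, 456, 598, 607, 907 ]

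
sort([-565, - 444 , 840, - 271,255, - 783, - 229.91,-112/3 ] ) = [ - 783, - 565,  -  444, - 271,-229.91,  -  112/3, 255,840]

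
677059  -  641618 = 35441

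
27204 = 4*6801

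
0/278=0 = 0.00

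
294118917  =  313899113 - 19780196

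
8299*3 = 24897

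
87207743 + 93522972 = 180730715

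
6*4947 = 29682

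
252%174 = 78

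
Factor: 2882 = 2^1 * 11^1*131^1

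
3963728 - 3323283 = 640445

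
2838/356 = 1419/178 = 7.97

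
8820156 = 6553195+2266961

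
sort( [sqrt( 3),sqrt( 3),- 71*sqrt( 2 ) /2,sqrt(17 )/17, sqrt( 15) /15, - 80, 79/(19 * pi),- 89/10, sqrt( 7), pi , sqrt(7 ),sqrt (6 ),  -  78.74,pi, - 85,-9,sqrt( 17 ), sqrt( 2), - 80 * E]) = [-80 *E,-85,-80 , - 78.74,  -  71*sqrt( 2)/2,  -  9,  -  89/10,sqrt( 17 )/17,sqrt( 15)/15 , 79/( 19 * pi), sqrt( 2),sqrt( 3 ), sqrt( 3),sqrt( 6),sqrt( 7),sqrt( 7 ),  pi,pi , sqrt (17 )]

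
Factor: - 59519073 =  - 3^1*19839691^1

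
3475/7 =3475/7 = 496.43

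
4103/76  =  53 + 75/76 = 53.99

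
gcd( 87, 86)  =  1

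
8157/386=8157/386 = 21.13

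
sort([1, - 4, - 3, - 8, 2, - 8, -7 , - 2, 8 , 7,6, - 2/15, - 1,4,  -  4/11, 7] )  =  [ - 8,  -  8, - 7,  -  4,- 3, - 2,-1, - 4/11, - 2/15, 1,2,4, 6, 7 , 7 , 8] 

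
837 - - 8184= 9021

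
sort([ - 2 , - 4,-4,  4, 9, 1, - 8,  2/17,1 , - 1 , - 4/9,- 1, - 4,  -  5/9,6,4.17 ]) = [ - 8, - 4 , - 4, - 4 , - 2 , - 1,  -  1 , - 5/9 , - 4/9 , 2/17, 1,1,4,4.17,  6, 9]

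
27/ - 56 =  - 1  +  29/56 = - 0.48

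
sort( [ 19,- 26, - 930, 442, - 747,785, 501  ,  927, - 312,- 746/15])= [ - 930, - 747,- 312, - 746/15, - 26,19, 442,501,785,927 ]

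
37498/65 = 576 + 58/65 = 576.89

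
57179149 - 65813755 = - 8634606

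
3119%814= 677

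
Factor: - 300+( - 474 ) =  - 774=- 2^1*3^2*43^1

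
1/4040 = 1/4040 = 0.00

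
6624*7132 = 47242368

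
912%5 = 2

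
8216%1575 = 341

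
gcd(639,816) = 3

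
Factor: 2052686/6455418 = 3^(-1 ) *37^1*43^( - 1 )*131^( - 1 ) * 191^ ( - 1 )*27739^1 = 1026343/3227709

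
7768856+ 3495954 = 11264810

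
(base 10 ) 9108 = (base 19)1647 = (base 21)KDF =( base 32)8sk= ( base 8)21624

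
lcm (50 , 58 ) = 1450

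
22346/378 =59+22/189= 59.12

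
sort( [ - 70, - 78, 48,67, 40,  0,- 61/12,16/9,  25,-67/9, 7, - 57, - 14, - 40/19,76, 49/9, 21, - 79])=[- 79 , - 78,-70, - 57, - 14,  -  67/9, - 61/12, - 40/19,0,16/9,49/9, 7,21, 25,40, 48,67, 76 ]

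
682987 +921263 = 1604250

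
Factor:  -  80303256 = -2^3*3^2 * 11^1*41^1 * 2473^1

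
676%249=178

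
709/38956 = 709/38956  =  0.02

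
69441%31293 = 6855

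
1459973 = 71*20563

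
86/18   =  43/9 = 4.78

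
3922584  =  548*7158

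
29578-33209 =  - 3631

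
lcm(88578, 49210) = 442890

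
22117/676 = 32 + 485/676 =32.72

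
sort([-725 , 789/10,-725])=[- 725,-725, 789/10 ]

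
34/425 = 2/25 = 0.08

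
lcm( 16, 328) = 656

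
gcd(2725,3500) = 25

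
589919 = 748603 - 158684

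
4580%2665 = 1915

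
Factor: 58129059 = 3^1*383^1 * 50591^1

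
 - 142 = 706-848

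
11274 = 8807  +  2467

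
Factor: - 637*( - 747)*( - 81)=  - 38542959 = - 3^6*7^2*13^1*83^1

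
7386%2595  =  2196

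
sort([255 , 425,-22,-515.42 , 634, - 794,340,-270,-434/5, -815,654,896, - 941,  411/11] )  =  [  -  941, - 815,-794,-515.42, - 270 , -434/5, - 22,411/11,255, 340,425,634,654,896]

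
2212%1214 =998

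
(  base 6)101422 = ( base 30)91K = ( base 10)8150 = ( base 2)1111111010110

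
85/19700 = 17/3940 = 0.00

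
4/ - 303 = -4/303  =  - 0.01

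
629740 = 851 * 740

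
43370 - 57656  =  -14286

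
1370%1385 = 1370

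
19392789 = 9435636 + 9957153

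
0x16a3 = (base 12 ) 342B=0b1011010100011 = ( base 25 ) 96K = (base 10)5795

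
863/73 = 11 + 60/73 = 11.82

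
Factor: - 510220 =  - 2^2*5^1*97^1*263^1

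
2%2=0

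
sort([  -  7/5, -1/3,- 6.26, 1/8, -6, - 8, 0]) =[-8, - 6.26, - 6,-7/5,-1/3 , 0, 1/8 ]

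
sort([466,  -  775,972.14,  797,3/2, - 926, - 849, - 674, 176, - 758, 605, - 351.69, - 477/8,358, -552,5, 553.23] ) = [ - 926,- 849, - 775, - 758, - 674, - 552, - 351.69, - 477/8, 3/2, 5, 176, 358, 466, 553.23, 605, 797, 972.14 ] 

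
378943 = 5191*73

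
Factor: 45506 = 2^1*61^1*373^1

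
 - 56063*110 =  - 6166930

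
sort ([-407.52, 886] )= [ - 407.52,886] 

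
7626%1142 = 774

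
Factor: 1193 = 1193^1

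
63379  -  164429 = - 101050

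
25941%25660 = 281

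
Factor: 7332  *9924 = 72762768= 2^4*3^2*13^1*47^1 * 827^1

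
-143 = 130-273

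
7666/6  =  1277 + 2/3= 1277.67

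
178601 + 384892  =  563493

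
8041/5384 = 8041/5384 =1.49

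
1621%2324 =1621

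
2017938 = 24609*82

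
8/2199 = 8/2199 = 0.00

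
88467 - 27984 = 60483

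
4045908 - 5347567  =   - 1301659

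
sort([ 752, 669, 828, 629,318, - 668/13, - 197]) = [  -  197, - 668/13, 318, 629, 669,752, 828]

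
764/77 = 764/77  =  9.92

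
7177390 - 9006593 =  - 1829203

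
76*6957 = 528732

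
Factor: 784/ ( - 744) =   -  2^1*3^( - 1)*7^2*31^( - 1)  =  - 98/93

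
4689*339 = 1589571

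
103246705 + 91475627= 194722332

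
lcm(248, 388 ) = 24056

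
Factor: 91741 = 13^1  *  7057^1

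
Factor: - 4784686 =-2^1*2392343^1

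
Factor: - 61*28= - 1708=- 2^2*  7^1*61^1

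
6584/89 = 6584/89  =  73.98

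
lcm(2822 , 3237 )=110058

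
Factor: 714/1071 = 2^1*3^ ( - 1 ) =2/3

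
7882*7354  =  57964228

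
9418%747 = 454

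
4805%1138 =253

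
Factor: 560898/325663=2^1*3^3 * 13^( - 1)*17^1*41^ ( - 1)= 918/533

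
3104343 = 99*31357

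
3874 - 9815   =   - 5941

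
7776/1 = 7776 = 7776.00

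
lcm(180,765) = 3060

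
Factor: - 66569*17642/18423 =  - 2^1*3^(-2 )*23^( - 1 )*89^( - 1)*8821^1*66569^1  =  - 1174410298/18423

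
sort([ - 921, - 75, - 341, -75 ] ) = [  -  921, - 341, - 75, - 75 ]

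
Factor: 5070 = 2^1*3^1*5^1*13^2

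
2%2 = 0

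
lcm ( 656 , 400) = 16400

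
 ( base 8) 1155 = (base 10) 621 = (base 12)439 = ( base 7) 1545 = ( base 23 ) 140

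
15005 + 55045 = 70050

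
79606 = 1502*53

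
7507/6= 7507/6 = 1251.17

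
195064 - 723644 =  - 528580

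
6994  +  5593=12587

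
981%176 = 101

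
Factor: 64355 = 5^1*61^1*211^1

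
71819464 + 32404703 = 104224167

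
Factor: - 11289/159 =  - 71^1 = - 71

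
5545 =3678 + 1867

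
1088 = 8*136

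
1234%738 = 496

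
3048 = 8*381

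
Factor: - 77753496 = -2^3*3^1*3239729^1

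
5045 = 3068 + 1977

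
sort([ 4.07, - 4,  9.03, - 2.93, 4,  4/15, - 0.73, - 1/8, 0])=[ -4,- 2.93, - 0.73, - 1/8,0, 4/15, 4, 4.07,  9.03]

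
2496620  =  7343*340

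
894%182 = 166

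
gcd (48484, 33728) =2108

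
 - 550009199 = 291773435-841782634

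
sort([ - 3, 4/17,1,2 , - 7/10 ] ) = [-3,-7/10,4/17, 1, 2]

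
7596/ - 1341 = - 844/149 = - 5.66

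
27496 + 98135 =125631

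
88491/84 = 1053 + 13/28 = 1053.46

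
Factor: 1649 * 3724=2^2*7^2*17^1*19^1 *97^1=   6140876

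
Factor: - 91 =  - 7^1 * 13^1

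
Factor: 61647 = 3^1*20549^1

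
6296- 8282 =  - 1986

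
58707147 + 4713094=63420241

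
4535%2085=365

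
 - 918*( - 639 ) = 586602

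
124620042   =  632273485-507653443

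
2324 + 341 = 2665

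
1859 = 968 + 891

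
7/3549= 1/507= 0.00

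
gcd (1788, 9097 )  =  1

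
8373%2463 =984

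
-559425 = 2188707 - 2748132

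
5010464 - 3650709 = 1359755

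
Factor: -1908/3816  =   - 1/2= - 2^ (  -  1) 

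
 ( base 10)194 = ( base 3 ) 21012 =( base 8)302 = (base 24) 82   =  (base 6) 522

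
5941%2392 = 1157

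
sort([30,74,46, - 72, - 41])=[ - 72,-41,30,46, 74]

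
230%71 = 17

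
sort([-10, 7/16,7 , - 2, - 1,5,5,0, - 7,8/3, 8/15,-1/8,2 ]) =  [ - 10,-7, - 2, - 1,-1/8,0, 7/16, 8/15, 2, 8/3, 5,5,7 ]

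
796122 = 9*88458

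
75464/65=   1160+64/65 = 1160.98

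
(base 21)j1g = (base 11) 6361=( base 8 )20340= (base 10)8416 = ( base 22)h8c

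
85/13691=85/13691  =  0.01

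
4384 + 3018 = 7402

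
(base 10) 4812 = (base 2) 1001011001100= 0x12cc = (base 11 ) 3685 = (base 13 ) 2262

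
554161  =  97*5713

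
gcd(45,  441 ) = 9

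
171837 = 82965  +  88872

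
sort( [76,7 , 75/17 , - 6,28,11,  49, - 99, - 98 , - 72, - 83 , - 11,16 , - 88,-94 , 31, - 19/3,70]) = [ - 99, - 98 ,  -  94 ,-88 , - 83, - 72, - 11, - 19/3, - 6,75/17,7, 11, 16, 28,31,  49 , 70,76]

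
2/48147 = 2/48147 = 0.00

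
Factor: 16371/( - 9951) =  - 51/31= -3^1 * 17^1*31^(-1 ) 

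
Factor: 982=2^1* 491^1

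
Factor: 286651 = 286651^1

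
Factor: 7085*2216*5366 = 2^4*5^1*13^1*109^1*277^1*2683^1 = 84248131760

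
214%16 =6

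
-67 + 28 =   -  39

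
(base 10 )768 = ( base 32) o0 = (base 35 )LX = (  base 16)300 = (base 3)1001110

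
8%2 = 0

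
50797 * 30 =1523910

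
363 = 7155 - 6792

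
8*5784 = 46272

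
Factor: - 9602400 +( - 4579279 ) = - 863^1*16433^1  =  - 14181679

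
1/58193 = 1/58193 = 0.00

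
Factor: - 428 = -2^2 *107^1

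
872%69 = 44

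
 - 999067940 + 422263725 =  - 576804215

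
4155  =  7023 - 2868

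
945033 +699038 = 1644071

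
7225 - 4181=3044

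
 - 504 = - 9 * 56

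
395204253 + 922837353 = 1318041606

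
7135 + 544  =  7679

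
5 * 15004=75020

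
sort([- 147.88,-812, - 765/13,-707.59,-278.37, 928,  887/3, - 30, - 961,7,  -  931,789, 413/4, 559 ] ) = [-961,-931, - 812,-707.59 , - 278.37, - 147.88, - 765/13, - 30, 7,413/4,887/3, 559,789, 928]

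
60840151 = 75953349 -15113198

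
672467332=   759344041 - 86876709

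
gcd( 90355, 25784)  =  1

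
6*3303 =19818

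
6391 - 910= 5481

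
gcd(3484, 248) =4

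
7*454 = 3178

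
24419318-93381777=-68962459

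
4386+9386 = 13772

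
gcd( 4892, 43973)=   1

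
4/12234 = 2/6117  =  0.00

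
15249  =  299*51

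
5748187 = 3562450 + 2185737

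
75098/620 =37549/310  =  121.13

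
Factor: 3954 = 2^1*3^1*659^1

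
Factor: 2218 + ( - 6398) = -4180  =  - 2^2*5^1 * 11^1*19^1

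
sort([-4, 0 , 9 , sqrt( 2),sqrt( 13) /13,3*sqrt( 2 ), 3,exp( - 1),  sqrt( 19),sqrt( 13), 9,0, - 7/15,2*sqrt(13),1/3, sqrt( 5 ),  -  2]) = [ - 4,  -  2, - 7/15,0,0, sqrt( 13) /13,1/3,exp(-1 ),sqrt( 2), sqrt( 5), 3 , sqrt(13), 3*sqrt( 2 ),sqrt ( 19 ) , 2*sqrt (13) , 9 , 9 ] 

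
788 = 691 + 97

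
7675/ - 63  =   - 7675/63 = - 121.83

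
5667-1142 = 4525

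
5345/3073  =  5345/3073 = 1.74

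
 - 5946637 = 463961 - 6410598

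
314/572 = 157/286 = 0.55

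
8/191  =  8/191 = 0.04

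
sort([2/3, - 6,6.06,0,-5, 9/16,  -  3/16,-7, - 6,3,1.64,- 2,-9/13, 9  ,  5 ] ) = [ - 7,  -  6,  -  6,-5,-2, - 9/13,- 3/16,0, 9/16 , 2/3 , 1.64,3,5 , 6.06, 9 ] 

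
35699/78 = 35699/78 = 457.68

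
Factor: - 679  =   - 7^1*97^1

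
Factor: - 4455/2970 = -2^(-1 )*3^1 = -3/2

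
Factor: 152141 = 11^1 *13831^1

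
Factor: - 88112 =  - 2^4*5507^1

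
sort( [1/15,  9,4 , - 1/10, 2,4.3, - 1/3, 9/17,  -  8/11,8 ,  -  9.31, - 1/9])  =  [ - 9.31,-8/11, - 1/3 ,-1/9,-1/10,  1/15,9/17, 2,4, 4.3, 8,9]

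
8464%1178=218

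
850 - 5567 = -4717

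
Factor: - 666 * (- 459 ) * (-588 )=-2^3 * 3^6*7^2*17^1*37^1 = - 179748072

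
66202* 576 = 38132352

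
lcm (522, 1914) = 5742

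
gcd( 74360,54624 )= 8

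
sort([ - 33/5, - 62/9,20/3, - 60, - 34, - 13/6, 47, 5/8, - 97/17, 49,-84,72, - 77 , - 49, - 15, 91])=[  -  84, - 77 , - 60,-49, - 34, - 15,-62/9, - 33/5, - 97/17, - 13/6, 5/8, 20/3,  47, 49,  72, 91] 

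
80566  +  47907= 128473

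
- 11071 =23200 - 34271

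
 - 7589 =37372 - 44961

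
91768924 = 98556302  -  6787378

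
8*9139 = 73112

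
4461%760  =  661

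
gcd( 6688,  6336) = 352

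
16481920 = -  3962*( - 4160 )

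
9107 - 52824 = -43717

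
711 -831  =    -  120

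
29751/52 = 572 + 7/52= 572.13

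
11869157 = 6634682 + 5234475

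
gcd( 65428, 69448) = 4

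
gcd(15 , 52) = 1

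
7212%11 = 7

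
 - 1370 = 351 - 1721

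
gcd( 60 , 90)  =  30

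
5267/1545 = 3 + 632/1545 = 3.41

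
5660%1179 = 944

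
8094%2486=636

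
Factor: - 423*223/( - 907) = 94329/907 = 3^2 * 47^1*223^1*907^( -1 )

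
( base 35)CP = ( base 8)675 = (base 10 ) 445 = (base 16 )1bd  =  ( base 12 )311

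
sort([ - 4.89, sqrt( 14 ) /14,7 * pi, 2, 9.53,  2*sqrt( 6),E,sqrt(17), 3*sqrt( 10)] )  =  [ - 4.89,  sqrt(14)/14,2,E , sqrt( 17 ),2*sqrt( 6),  3 * sqrt( 10 ),9.53,7*pi]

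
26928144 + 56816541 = 83744685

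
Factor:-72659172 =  - 2^2 * 3^1*6054931^1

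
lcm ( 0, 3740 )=0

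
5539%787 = 30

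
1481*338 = 500578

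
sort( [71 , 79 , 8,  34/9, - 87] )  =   [  -  87,34/9, 8,71, 79 ]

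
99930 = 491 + 99439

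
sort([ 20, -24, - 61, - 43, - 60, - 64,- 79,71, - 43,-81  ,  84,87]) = [ - 81, - 79, - 64, - 61 , - 60, -43, -43, - 24, 20, 71,84, 87]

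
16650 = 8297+8353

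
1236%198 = 48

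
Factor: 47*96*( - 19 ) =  - 2^5*3^1 *19^1*47^1 = - 85728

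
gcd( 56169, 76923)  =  9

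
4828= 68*71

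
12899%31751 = 12899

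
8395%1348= 307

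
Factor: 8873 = 19^1 * 467^1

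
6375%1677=1344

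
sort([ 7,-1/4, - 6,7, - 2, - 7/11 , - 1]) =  [ - 6, - 2  , - 1,- 7/11,-1/4,7, 7 ] 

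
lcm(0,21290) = 0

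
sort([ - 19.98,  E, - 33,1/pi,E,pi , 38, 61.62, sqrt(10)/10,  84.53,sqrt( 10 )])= [ - 33,-19.98,  sqrt ( 10)/10,1/pi,E,E, pi, sqrt( 10),38,61.62,84.53 ]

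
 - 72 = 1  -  73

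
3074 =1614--1460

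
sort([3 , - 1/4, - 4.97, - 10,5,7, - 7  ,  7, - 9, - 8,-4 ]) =[ - 10, - 9 , - 8, - 7, - 4.97,  -  4, - 1/4, 3, 5,7,7] 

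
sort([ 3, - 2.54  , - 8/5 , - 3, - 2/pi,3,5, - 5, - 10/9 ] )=[ - 5, - 3, - 2.54 , - 8/5, - 10/9, - 2/pi , 3, 3,  5]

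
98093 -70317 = 27776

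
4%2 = 0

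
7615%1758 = 583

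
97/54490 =97/54490 = 0.00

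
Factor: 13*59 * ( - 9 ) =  - 3^2 * 13^1*59^1 = - 6903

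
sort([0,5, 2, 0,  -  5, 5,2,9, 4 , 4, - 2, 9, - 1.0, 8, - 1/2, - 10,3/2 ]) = [ - 10, - 5, - 2,  -  1.0, - 1/2,0, 0,  3/2,2,  2,4, 4, 5, 5,8, 9, 9 ]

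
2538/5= 2538/5=507.60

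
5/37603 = 5/37603  =  0.00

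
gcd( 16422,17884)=34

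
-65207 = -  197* 331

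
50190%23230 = 3730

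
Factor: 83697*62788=5255167236 =2^2*3^1*11^1*23^1*1213^1*1427^1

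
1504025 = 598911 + 905114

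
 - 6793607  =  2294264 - 9087871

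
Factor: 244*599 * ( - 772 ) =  - 2^4*61^1*193^1*599^1 = - 112832432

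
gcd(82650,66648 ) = 6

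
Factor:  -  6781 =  - 6781^1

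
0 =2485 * 0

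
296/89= 296/89= 3.33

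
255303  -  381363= -126060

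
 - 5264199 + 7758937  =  2494738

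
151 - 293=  - 142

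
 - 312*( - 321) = 100152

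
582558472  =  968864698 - 386306226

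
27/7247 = 27/7247=0.00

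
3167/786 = 3167/786 = 4.03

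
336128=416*808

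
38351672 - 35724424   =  2627248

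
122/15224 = 61/7612= 0.01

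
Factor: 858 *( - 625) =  - 2^1 * 3^1*5^4*11^1 * 13^1 = -536250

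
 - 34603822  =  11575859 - 46179681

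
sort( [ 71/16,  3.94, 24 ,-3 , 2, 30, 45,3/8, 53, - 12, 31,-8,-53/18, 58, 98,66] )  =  [  -  12, - 8,- 3,  -  53/18,3/8, 2, 3.94, 71/16,24, 30,  31,45, 53, 58, 66 , 98]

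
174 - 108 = 66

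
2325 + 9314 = 11639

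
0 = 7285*0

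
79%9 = 7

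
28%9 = 1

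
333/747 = 37/83=0.45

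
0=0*50591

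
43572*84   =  3660048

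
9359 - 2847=6512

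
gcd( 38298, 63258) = 78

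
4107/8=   513 + 3/8 = 513.38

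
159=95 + 64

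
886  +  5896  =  6782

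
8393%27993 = 8393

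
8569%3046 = 2477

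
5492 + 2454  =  7946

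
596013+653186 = 1249199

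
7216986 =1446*4991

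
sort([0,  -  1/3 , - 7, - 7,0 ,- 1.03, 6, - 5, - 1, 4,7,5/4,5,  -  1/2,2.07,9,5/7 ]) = [ -7, - 7, - 5, - 1.03, - 1 , - 1/2 ,-1/3,0,0,5/7,5/4,2.07,4, 5,6,7,9]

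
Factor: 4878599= 11^2*23^1*1753^1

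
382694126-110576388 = 272117738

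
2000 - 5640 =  - 3640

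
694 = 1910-1216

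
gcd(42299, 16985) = 1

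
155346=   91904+63442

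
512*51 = 26112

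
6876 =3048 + 3828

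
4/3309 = 4/3309= 0.00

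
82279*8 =658232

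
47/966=47/966 = 0.05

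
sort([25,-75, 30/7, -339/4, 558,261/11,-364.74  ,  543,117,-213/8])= [ - 364.74, - 339/4 ,  -  75,- 213/8,30/7,261/11,  25, 117,543,558]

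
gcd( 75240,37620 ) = 37620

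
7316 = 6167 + 1149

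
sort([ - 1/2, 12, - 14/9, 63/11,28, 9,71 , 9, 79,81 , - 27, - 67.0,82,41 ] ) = [ - 67.0, - 27, - 14/9, - 1/2,63/11,9, 9,12 , 28,  41,71, 79,  81 , 82 ] 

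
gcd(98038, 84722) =2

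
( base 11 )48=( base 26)20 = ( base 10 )52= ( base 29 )1N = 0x34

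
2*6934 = 13868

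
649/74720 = 649/74720  =  0.01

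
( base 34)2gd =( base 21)6ad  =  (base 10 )2869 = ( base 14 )108D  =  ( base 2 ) 101100110101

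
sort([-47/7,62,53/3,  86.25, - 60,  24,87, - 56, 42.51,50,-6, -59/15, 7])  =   [ - 60, - 56, - 47/7,-6, - 59/15, 7,53/3,24,  42.51,50, 62, 86.25, 87 ] 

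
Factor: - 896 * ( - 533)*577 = 275556736 = 2^7*7^1 * 13^1*41^1*577^1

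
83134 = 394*211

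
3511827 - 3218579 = 293248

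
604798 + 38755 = 643553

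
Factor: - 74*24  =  - 1776 = - 2^4*3^1*37^1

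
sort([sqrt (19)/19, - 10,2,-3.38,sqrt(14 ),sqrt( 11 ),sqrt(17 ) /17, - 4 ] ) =[ - 10, - 4, - 3.38,sqrt( 19)/19, sqrt(17)/17, 2, sqrt( 11 ),sqrt( 14)]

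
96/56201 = 96/56201 =0.00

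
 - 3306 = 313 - 3619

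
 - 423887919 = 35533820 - 459421739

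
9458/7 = 9458/7 = 1351.14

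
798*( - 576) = -459648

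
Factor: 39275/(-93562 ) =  - 2^(-1)*5^2*7^(-1)*41^ ( - 1) * 163^( - 1) * 1571^1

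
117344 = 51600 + 65744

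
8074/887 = 9  +  91/887 = 9.10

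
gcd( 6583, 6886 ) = 1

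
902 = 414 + 488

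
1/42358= 1/42358=0.00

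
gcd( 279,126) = 9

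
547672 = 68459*8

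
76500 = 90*850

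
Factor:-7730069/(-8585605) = 5^( - 1)*7^(  -  1)*31^( -1 )*41^( -1 )*193^( -1) * 577^1*13397^1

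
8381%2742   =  155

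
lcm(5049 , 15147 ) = 15147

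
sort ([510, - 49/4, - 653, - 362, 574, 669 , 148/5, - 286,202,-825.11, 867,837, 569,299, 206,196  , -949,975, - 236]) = [ - 949 , - 825.11,-653, - 362, - 286, - 236,  -  49/4, 148/5, 196, 202,206, 299, 510, 569, 574, 669, 837, 867, 975]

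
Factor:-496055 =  - 5^1*7^1*14173^1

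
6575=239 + 6336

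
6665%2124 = 293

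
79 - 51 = 28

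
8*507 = 4056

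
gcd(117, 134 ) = 1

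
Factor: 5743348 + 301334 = 6044682 = 2^1*3^1*7^1*43^1* 3347^1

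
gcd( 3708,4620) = 12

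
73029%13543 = 5314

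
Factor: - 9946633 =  - 19^2*59^1 * 467^1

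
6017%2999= 19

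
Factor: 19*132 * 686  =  2^3 * 3^1*7^3*11^1*19^1 = 1720488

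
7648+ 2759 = 10407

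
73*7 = 511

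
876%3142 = 876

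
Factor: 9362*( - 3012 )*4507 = -2^3*3^1*31^1*151^1*251^1*4507^1 = - 127089936408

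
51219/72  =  711+3/8 = 711.38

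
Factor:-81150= - 2^1*3^1 *5^2*541^1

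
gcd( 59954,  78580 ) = 2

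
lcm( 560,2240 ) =2240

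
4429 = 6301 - 1872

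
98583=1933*51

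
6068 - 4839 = 1229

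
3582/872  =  4 + 47/436 = 4.11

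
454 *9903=4495962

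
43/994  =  43/994 = 0.04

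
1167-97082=  -  95915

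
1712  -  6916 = -5204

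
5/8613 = 5/8613 = 0.00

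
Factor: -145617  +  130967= - 14650 = -2^1*5^2*293^1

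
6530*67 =437510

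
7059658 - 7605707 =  - 546049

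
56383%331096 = 56383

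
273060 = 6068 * 45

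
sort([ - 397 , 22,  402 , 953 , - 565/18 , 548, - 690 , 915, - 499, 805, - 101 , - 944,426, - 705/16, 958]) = [  -  944 , - 690,- 499, - 397 , - 101,-705/16, - 565/18,22,402, 426,  548,805,915 , 953,958] 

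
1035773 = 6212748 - 5176975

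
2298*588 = 1351224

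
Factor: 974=2^1 * 487^1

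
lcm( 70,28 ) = 140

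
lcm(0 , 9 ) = 0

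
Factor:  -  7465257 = - 3^3*  283^1*977^1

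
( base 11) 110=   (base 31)48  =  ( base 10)132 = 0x84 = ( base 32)44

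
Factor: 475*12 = 2^2 * 3^1*5^2*19^1 = 5700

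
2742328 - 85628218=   -  82885890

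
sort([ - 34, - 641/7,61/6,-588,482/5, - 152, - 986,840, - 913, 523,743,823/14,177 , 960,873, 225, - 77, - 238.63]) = [  -  986, - 913,-588, - 238.63, - 152, - 641/7, - 77, - 34,61/6,823/14,482/5, 177,225,523,743,840, 873,960] 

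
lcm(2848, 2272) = 202208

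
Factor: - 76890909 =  - 3^1*23^1*1114361^1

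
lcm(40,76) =760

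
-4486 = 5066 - 9552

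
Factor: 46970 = 2^1*5^1 * 7^1 * 11^1*61^1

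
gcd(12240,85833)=153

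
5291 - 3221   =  2070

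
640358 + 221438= 861796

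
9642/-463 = -9642/463=- 20.83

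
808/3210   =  404/1605 = 0.25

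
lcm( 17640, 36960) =776160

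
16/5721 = 16/5721 = 0.00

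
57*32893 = 1874901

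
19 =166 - 147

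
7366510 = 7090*1039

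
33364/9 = 33364/9= 3707.11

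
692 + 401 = 1093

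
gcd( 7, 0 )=7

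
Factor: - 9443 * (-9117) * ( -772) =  - 2^2 * 3^2 * 7^1*19^1*71^1*193^1*1013^1  =  - 66462893532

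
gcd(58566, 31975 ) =1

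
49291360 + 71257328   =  120548688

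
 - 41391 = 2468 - 43859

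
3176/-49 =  - 65+9/49 = - 64.82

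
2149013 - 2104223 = 44790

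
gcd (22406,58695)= 1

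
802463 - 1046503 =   -  244040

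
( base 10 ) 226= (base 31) 79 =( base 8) 342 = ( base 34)6M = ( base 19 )BH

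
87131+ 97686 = 184817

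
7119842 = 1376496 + 5743346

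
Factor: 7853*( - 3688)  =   - 2^3*461^1*7853^1 = -  28961864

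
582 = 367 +215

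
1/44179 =1/44179  =  0.00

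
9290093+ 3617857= 12907950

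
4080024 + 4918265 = 8998289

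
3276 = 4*819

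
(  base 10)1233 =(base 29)1df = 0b10011010001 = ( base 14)641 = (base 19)37h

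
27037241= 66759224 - 39721983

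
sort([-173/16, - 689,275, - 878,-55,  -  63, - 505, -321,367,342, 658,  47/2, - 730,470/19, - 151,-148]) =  [-878,-730,-689, - 505,-321, - 151, - 148,-63,  -  55  , - 173/16, 47/2,470/19,275,342,367,  658]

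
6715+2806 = 9521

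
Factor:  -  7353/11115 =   -  43/65 =- 5^( - 1)*13^( - 1 )*43^1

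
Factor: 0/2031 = 0 = 0^1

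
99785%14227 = 196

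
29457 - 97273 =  - 67816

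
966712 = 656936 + 309776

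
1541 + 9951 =11492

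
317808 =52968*6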